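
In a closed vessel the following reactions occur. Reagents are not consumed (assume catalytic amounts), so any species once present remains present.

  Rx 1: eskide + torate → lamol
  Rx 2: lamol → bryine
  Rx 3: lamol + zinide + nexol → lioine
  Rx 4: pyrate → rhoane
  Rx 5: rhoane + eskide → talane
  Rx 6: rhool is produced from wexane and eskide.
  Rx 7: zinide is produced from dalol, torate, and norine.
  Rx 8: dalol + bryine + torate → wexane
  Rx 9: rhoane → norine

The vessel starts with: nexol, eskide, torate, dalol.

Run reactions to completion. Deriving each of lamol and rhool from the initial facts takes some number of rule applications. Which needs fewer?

lamol: eskide and torate present → lamol forms (Rx 1). [1 rule application]
rhool: eskide and torate present → lamol forms (Rx 1). lamol present → bryine forms (Rx 2). dalol, bryine, and torate present → wexane forms (Rx 8). wexane and eskide present → rhool forms (Rx 6). [4 rule applications]
lamol needs fewer.

lamol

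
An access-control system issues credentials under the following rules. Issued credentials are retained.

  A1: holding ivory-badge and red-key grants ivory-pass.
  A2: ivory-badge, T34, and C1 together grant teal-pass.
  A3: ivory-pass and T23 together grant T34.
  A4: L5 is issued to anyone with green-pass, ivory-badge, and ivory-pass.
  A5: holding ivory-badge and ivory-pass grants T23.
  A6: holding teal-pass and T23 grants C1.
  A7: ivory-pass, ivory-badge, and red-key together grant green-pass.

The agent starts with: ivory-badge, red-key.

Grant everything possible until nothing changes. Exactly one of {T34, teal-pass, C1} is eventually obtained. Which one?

Holding ivory-badge and red-key grants ivory-pass (A1).
Holding ivory-badge and ivory-pass grants T23 (A5).
Holding ivory-pass and T23 grants T34 (A3).
C1 would need teal-pass and T23 (A6), but teal-pass is never granted. teal-pass would need ivory-badge, T34, and C1 (A2), but C1 is never granted.

T34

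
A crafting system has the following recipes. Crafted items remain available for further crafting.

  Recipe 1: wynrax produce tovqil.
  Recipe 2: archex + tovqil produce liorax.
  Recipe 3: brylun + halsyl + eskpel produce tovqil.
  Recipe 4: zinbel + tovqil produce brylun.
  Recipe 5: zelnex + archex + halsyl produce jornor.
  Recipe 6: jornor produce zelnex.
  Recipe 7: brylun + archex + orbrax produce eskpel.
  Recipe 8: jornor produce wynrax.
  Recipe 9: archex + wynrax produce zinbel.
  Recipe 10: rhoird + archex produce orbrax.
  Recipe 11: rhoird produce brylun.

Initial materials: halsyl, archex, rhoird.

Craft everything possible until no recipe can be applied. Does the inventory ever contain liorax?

Yes

rhoird + archex → orbrax (Recipe 10).
Using Recipe 11, rhoird makes brylun.
Using Recipe 7, brylun, archex, and orbrax make eskpel.
brylun + halsyl + eskpel → tovqil (Recipe 3).
Using Recipe 2, archex and tovqil make liorax.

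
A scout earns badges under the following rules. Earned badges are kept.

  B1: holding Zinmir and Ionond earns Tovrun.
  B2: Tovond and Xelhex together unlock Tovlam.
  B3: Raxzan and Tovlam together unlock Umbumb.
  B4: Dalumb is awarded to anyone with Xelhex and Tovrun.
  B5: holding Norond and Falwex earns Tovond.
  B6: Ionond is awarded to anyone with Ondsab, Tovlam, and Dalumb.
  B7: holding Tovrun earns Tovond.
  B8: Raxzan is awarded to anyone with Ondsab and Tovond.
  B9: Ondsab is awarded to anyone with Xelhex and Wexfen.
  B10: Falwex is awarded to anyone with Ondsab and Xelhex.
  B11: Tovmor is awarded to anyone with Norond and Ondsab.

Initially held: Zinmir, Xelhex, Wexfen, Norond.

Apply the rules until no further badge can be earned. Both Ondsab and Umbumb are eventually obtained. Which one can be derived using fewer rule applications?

Ondsab: With Xelhex and Wexfen, Ondsab is earned (B9). [1 rule application]
Umbumb: With Xelhex and Wexfen, Ondsab is earned (B9). With Ondsab and Xelhex, Falwex is earned (B10). With Norond and Falwex, Tovond is earned (B5). With Tovond and Xelhex, Tovlam is earned (B2). With Ondsab and Tovond, Raxzan is earned (B8). With Raxzan and Tovlam, Umbumb is earned (B3). [6 rule applications]
Ondsab needs fewer.

Ondsab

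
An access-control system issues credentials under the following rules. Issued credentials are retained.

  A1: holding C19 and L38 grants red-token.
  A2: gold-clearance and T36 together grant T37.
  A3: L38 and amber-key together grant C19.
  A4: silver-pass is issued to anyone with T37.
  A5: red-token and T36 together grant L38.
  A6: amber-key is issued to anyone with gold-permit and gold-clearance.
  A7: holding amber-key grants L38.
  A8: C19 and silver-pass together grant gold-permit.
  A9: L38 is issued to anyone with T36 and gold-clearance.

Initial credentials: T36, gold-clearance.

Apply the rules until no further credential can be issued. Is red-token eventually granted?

No

red-token would need C19 and L38 (A1), but C19 is never granted.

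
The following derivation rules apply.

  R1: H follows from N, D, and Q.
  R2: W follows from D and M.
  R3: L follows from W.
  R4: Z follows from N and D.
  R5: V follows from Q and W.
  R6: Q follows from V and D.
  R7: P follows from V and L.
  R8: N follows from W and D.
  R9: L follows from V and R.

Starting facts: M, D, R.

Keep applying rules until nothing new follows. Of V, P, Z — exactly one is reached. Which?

Z

From D and M, R2 gives W.
From W and D, R8 gives N.
From N and D, R4 gives Z.
P would need V and L (R7), but V is never established. V would need Q and W (R5), but Q is never established.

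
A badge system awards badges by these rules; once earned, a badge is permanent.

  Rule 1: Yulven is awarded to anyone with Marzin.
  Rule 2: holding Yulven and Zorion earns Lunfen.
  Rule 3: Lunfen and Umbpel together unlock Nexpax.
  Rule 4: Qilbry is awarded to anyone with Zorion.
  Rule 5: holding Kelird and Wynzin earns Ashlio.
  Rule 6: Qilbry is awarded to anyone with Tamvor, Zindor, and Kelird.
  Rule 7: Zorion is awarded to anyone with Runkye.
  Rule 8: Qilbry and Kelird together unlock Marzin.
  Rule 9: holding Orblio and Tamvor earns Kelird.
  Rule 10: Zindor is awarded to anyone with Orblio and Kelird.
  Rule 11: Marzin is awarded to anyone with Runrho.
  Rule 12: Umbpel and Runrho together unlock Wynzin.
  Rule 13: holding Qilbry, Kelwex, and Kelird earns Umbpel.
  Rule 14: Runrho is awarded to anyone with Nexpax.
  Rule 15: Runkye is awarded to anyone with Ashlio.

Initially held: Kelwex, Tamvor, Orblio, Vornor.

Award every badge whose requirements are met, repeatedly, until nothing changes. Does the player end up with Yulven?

With Orblio and Tamvor, Kelird is earned (Rule 9).
With Orblio and Kelird, Zindor is earned (Rule 10).
With Tamvor, Zindor, and Kelird, Qilbry is earned (Rule 6).
With Qilbry and Kelird, Marzin is earned (Rule 8).
With Marzin, Yulven is earned (Rule 1).

Yes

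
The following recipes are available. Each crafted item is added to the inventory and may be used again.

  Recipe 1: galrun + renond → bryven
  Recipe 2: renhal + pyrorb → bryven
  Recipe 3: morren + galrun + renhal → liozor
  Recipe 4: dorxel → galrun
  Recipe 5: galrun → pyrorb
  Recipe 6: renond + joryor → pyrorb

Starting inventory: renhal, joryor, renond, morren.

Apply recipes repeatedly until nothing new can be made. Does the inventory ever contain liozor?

No

liozor would need morren, galrun, and renhal (Recipe 3), but galrun is never obtained.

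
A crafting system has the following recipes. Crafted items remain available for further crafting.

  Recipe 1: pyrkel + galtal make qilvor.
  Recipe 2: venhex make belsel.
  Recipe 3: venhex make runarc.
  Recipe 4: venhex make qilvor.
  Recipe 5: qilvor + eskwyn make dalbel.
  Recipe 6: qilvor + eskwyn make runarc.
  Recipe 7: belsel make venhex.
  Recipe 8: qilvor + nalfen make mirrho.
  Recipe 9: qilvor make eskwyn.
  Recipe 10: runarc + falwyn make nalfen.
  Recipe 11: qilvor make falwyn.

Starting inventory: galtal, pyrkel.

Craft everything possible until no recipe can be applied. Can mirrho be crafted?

pyrkel + galtal → qilvor (Recipe 1).
Using Recipe 11, qilvor makes falwyn.
Using Recipe 9, qilvor makes eskwyn.
Using Recipe 6, qilvor and eskwyn make runarc.
Using Recipe 10, runarc and falwyn make nalfen.
Using Recipe 8, qilvor and nalfen make mirrho.

Yes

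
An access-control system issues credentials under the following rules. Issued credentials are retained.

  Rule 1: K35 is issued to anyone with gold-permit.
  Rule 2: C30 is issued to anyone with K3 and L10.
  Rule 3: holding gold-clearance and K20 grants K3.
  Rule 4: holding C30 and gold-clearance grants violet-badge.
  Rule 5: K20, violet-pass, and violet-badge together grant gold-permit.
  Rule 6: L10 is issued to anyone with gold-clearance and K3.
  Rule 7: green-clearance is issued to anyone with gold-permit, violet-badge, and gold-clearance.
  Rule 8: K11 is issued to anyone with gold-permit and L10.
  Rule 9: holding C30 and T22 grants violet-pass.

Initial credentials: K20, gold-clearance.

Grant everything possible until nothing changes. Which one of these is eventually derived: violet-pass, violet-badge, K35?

Holding gold-clearance and K20 grants K3 (Rule 3).
Holding gold-clearance and K3 grants L10 (Rule 6).
Holding K3 and L10 grants C30 (Rule 2).
Holding C30 and gold-clearance grants violet-badge (Rule 4).
violet-pass would need C30 and T22 (Rule 9), but T22 is never granted. K35 would need gold-permit (Rule 1), but gold-permit is never granted.

violet-badge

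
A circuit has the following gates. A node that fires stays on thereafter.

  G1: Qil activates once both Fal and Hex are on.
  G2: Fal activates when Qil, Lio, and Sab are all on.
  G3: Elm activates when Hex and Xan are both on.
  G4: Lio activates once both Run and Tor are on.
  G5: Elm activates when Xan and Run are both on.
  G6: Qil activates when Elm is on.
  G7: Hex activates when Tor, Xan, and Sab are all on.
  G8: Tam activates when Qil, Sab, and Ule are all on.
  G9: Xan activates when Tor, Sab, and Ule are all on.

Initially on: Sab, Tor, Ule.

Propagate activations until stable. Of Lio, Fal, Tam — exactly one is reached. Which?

Tam

Tor, Sab, and Ule are on, so Xan activates (G9).
G7: Tor, Xan, and Sab on → Hex on.
Hex and Xan are on, so Elm activates (G3).
Elm is on, so Qil activates (G6).
Qil, Sab, and Ule are on, so Tam activates (G8).
Fal would need Qil, Lio, and Sab (G2), but Lio never turns on. Lio would need Run and Tor (G4), but Run never turns on.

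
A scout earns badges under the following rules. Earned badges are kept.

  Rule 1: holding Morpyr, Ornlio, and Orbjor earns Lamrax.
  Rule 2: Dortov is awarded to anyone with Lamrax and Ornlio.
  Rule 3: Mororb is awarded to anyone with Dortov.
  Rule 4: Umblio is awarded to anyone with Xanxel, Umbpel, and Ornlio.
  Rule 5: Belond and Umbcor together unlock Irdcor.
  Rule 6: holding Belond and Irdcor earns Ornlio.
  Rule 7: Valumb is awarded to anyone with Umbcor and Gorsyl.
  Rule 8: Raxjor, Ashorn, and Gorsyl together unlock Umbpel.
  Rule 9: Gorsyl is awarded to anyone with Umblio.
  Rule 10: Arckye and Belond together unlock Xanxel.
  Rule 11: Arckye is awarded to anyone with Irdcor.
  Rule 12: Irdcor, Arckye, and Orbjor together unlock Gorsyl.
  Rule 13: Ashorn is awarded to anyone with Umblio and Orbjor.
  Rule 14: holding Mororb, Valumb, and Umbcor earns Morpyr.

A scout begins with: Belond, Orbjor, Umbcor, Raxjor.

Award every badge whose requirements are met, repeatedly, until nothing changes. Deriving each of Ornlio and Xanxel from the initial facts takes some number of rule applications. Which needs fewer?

Ornlio: With Belond and Umbcor, Irdcor is earned (Rule 5). With Belond and Irdcor, Ornlio is earned (Rule 6). [2 rule applications]
Xanxel: With Belond and Umbcor, Irdcor is earned (Rule 5). With Irdcor, Arckye is earned (Rule 11). With Arckye and Belond, Xanxel is earned (Rule 10). [3 rule applications]
Ornlio needs fewer.

Ornlio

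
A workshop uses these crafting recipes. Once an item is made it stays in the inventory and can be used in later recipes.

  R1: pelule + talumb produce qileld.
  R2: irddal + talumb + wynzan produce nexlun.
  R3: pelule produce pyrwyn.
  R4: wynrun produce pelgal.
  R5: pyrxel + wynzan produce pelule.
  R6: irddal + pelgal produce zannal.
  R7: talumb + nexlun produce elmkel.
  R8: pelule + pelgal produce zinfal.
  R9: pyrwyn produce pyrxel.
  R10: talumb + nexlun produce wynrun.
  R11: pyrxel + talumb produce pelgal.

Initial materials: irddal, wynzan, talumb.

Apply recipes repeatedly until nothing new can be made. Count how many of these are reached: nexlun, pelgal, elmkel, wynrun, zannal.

5

Using R2, irddal, talumb, and wynzan make nexlun.
talumb + nexlun → elmkel (R7).
talumb + nexlun → wynrun (R10).
Using R4, wynrun makes pelgal.
irddal + pelgal → zannal (R6).
nexlun: reached.
pelgal: reached.
elmkel: reached.
wynrun: reached.
zannal: reached.
All 5 are reached.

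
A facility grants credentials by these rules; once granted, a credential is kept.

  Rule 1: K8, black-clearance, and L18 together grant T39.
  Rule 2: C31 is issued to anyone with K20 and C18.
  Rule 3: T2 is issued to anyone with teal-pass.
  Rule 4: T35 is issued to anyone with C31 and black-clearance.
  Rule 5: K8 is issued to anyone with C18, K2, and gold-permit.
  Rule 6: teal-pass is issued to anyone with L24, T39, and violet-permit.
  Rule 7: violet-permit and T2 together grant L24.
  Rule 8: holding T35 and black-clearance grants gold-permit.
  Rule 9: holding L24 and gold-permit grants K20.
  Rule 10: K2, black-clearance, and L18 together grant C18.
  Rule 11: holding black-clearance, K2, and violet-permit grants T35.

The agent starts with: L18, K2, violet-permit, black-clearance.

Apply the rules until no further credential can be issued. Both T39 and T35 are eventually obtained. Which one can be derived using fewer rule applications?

T35: Holding black-clearance, K2, and violet-permit grants T35 (Rule 11). [1 rule application]
T39: Holding black-clearance, K2, and violet-permit grants T35 (Rule 11). Holding K2, black-clearance, and L18 grants C18 (Rule 10). Holding T35 and black-clearance grants gold-permit (Rule 8). Holding C18, K2, and gold-permit grants K8 (Rule 5). Holding K8, black-clearance, and L18 grants T39 (Rule 1). [5 rule applications]
T35 needs fewer.

T35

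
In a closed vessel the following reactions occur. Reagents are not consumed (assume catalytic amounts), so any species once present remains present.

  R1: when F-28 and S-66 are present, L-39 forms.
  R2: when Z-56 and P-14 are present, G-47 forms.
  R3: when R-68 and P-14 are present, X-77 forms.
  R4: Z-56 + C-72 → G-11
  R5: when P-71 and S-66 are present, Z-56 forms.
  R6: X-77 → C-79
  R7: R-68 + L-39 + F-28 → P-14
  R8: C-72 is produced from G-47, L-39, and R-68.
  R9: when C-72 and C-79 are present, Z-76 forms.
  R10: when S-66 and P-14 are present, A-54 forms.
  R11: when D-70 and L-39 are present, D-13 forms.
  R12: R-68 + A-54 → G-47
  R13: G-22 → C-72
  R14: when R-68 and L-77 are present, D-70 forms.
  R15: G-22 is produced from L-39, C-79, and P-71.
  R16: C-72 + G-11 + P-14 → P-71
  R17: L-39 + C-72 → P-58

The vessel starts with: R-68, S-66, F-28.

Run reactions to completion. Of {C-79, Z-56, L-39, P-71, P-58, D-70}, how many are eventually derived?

F-28 and S-66 present → L-39 forms (R1).
R-68, L-39, and F-28 present → P-14 forms (R7).
S-66 and P-14 present → A-54 forms (R10).
R-68 and P-14 present → X-77 forms (R3).
R-68 and A-54 present → G-47 forms (R12).
X-77 present → C-79 forms (R6).
G-47, L-39, and R-68 present → C-72 forms (R8).
L-39 and C-72 present → P-58 forms (R17).
C-79: reached.
Z-56 would need P-71 and S-66 (R5), but P-71 never forms.
L-39: reached.
P-71 would need C-72, G-11, and P-14 (R16), but G-11 never forms.
P-58: reached.
D-70 would need R-68 and L-77 (R14), but L-77 never forms.
Reached: C-79, L-39, and P-58 — 3 of the 6.

3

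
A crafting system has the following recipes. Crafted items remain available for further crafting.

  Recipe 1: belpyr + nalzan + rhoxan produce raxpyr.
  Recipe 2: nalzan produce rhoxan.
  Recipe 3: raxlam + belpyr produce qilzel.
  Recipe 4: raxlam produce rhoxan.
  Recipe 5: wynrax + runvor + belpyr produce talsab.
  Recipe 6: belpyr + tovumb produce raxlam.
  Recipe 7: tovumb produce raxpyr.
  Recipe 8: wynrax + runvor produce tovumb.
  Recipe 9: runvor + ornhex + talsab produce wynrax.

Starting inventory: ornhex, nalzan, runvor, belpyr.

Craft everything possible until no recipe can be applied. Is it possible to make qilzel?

No

qilzel would need raxlam and belpyr (Recipe 3), but raxlam is never obtained.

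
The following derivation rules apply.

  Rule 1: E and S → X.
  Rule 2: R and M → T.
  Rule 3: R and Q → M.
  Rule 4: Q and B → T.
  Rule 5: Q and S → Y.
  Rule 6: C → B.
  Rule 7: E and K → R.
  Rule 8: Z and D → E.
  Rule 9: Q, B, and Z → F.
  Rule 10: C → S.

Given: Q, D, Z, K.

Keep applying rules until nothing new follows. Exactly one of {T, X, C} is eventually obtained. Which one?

T

Z and D hold, so E follows (Rule 8).
From E and K, Rule 7 gives R.
From R and Q, Rule 3 gives M.
R and M hold, so T follows (Rule 2).
X would need E and S (Rule 1), but S is never established. No rule produces C, and it is not given.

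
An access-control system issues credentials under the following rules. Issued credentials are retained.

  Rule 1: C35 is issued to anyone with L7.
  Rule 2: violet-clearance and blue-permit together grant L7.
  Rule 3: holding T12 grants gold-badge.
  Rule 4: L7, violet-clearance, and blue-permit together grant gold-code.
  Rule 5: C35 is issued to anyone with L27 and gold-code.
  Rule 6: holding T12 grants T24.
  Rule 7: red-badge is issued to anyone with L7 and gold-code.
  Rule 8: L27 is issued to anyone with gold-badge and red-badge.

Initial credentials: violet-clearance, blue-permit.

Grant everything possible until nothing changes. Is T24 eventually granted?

T24 would need T12 (Rule 6), but T12 is never granted.

No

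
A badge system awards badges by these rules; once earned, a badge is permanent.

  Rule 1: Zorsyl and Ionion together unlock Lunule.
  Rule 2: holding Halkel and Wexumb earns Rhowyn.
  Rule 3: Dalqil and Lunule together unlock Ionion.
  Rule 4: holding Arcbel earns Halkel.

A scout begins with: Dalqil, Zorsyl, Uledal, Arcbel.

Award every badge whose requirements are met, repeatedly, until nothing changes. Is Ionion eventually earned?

Ionion would need Dalqil and Lunule (Rule 3), but Lunule is never earned.

No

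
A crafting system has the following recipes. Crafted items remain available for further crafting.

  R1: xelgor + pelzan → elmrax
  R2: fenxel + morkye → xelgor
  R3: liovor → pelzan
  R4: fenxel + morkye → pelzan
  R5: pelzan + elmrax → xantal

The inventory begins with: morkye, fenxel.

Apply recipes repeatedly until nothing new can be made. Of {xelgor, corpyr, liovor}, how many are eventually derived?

1

fenxel + morkye → xelgor (R2).
xelgor: reached.
No rule produces corpyr, and it is not given.
No rule produces liovor, and it is not given.
Reached: xelgor — 1 of the 3.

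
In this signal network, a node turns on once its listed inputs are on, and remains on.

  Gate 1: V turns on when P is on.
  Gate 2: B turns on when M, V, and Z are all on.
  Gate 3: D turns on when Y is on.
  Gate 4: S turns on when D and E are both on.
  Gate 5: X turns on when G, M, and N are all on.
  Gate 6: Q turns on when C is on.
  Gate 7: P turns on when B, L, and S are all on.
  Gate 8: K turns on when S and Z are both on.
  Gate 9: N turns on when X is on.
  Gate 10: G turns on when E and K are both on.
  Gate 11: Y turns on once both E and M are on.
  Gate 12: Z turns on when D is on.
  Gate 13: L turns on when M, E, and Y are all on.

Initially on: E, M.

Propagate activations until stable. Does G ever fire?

Yes

Gate 11: E and M on → Y on.
Y is on, so D turns on (Gate 3).
Gate 4: D and E on → S on.
Gate 12: D on → Z on.
S and Z are on, so K turns on (Gate 8).
E and K are on, so G turns on (Gate 10).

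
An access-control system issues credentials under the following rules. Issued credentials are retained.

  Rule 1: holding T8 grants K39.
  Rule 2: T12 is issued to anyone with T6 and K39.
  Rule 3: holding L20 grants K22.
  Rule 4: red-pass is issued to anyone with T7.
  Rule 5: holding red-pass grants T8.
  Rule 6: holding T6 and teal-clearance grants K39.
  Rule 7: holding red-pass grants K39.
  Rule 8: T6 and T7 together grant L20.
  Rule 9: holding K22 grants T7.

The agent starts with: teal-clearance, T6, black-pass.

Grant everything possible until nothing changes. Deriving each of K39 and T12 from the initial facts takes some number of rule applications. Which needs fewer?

K39

K39: Holding T6 and teal-clearance grants K39 (Rule 6). [1 rule application]
T12: Holding T6 and teal-clearance grants K39 (Rule 6). Holding T6 and K39 grants T12 (Rule 2). [2 rule applications]
K39 needs fewer.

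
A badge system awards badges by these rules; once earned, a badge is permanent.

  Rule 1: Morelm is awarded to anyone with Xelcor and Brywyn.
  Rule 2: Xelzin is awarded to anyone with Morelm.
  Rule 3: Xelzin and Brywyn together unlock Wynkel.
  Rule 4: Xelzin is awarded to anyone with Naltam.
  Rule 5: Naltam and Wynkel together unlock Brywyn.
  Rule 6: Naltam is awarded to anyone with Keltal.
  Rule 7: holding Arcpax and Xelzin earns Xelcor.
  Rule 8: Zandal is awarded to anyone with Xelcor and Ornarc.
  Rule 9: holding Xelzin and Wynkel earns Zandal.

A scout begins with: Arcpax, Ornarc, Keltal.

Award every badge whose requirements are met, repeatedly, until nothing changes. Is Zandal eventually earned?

With Keltal, Naltam is earned (Rule 6).
With Naltam, Xelzin is earned (Rule 4).
With Arcpax and Xelzin, Xelcor is earned (Rule 7).
With Xelcor and Ornarc, Zandal is earned (Rule 8).

Yes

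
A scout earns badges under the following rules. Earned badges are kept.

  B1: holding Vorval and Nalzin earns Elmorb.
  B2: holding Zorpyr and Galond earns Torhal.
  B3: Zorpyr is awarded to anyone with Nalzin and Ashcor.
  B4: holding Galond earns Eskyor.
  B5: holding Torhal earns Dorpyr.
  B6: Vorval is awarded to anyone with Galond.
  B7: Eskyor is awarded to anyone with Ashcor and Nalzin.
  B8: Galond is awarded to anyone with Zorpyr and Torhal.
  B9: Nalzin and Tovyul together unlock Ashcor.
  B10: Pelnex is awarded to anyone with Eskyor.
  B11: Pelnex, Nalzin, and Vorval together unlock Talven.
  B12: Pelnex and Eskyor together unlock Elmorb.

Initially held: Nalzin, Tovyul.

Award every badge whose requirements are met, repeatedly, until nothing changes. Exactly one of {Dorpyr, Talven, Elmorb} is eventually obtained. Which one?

With Nalzin and Tovyul, Ashcor is earned (B9).
With Ashcor and Nalzin, Eskyor is earned (B7).
With Eskyor, Pelnex is earned (B10).
With Pelnex and Eskyor, Elmorb is earned (B12).
Dorpyr would need Torhal (B5), but Torhal is never earned. Talven would need Pelnex, Nalzin, and Vorval (B11), but Vorval is never earned.

Elmorb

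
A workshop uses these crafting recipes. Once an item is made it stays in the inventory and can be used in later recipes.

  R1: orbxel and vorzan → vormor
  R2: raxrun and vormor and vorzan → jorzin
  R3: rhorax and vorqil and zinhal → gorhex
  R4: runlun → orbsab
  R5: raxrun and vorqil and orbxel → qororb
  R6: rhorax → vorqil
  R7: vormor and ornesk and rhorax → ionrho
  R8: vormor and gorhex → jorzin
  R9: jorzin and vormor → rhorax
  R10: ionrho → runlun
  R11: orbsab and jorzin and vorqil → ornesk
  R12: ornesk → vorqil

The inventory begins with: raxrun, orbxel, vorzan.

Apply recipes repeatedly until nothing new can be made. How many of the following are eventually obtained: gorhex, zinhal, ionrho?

0

gorhex would need rhorax, vorqil, and zinhal (R3), but zinhal is never obtained.
No rule produces zinhal, and it is not given.
ionrho would need vormor, ornesk, and rhorax (R7), but ornesk is never obtained.
None of the 3 are reached.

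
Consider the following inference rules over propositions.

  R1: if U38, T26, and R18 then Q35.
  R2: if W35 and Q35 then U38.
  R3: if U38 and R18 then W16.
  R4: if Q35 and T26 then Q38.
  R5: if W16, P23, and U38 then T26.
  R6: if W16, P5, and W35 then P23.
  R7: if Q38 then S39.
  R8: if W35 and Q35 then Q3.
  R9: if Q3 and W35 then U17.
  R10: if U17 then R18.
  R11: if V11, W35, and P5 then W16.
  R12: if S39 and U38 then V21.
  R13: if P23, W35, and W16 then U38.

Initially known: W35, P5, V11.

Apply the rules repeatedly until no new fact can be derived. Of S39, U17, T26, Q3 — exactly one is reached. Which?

From V11, W35, and P5, R11 gives W16.
W16, P5, and W35 hold, so P23 follows (R6).
From P23, W35, and W16, R13 gives U38.
W16, P23, and U38 hold, so T26 follows (R5).
Q3 would need W35 and Q35 (R8), but Q35 is never established. U17 would need Q3 and W35 (R9), but Q3 is never established. S39 would need Q38 (R7), but Q38 is never established.

T26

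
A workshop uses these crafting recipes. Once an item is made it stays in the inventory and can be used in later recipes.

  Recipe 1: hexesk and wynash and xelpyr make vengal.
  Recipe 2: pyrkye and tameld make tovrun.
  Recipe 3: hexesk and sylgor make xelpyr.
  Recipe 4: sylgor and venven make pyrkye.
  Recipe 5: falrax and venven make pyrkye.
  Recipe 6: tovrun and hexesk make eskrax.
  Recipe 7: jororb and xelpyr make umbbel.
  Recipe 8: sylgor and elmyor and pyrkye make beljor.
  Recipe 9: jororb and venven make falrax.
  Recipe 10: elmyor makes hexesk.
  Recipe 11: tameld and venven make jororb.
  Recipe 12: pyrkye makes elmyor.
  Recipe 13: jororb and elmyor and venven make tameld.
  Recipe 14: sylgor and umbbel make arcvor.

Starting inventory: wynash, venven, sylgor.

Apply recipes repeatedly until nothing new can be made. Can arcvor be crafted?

arcvor would need sylgor and umbbel (Recipe 14), but umbbel is never obtained.

No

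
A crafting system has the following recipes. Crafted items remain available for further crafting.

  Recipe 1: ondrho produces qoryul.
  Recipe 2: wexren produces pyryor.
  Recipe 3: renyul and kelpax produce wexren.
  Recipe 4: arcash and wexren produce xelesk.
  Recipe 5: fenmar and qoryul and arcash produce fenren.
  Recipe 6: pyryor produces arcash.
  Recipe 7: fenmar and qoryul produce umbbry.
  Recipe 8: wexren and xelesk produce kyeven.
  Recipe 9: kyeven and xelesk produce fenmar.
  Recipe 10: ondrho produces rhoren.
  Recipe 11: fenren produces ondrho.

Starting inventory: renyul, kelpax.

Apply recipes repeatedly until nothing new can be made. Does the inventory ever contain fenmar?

renyul and kelpax → wexren (Recipe 3).
wexren → pyryor (Recipe 2).
Using Recipe 6, pyryor makes arcash.
arcash and wexren → xelesk (Recipe 4).
wexren and xelesk → kyeven (Recipe 8).
kyeven and xelesk → fenmar (Recipe 9).

Yes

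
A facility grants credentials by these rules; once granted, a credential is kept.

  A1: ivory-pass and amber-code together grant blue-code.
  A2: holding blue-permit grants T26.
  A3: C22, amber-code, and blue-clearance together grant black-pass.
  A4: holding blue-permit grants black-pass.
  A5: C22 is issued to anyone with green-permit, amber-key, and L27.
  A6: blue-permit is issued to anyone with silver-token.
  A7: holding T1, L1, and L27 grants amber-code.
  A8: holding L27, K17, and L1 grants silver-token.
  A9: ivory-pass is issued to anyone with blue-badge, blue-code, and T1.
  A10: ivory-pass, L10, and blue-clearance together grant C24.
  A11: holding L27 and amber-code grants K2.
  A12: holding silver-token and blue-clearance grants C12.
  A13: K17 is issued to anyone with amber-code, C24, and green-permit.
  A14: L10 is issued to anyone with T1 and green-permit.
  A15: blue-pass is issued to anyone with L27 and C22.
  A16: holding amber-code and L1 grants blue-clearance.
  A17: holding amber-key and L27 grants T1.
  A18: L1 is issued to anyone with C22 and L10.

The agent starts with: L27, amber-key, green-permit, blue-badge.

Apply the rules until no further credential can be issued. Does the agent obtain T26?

No

T26 would need blue-permit (A2), but blue-permit is never granted.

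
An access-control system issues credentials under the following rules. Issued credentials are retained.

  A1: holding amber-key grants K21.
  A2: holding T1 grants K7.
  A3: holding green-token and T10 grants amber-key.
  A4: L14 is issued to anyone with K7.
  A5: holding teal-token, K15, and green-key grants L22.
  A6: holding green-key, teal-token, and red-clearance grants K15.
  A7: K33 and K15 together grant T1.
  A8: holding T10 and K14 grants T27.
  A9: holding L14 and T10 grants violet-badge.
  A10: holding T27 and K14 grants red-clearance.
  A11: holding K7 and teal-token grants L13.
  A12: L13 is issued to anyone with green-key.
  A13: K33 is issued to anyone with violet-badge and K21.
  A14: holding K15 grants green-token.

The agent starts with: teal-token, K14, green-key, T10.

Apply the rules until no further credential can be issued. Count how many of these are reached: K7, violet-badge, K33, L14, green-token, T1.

Holding T10 and K14 grants T27 (A8).
Holding T27 and K14 grants red-clearance (A10).
Holding green-key, teal-token, and red-clearance grants K15 (A6).
Holding K15 grants green-token (A14).
K7 would need T1 (A2), but T1 is never granted.
violet-badge would need L14 and T10 (A9), but L14 is never granted.
K33 would need violet-badge and K21 (A13), but violet-badge is never granted.
L14 would need K7 (A4), but K7 is never granted.
green-token: reached.
T1 would need K33 and K15 (A7), but K33 is never granted.
Reached: green-token — 1 of the 6.

1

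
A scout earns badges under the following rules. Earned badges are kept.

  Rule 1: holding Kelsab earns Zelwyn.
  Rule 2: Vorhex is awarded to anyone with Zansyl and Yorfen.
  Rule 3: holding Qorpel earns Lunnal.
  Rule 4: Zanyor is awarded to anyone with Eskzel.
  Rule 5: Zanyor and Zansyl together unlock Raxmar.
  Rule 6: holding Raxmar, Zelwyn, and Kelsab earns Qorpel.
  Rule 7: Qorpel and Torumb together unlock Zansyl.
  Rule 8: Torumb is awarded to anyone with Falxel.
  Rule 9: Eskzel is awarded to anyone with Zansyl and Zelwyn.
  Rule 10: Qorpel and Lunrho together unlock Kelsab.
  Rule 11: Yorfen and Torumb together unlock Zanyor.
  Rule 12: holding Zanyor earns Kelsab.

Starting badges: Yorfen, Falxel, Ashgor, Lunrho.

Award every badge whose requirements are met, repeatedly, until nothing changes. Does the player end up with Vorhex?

Vorhex would need Zansyl and Yorfen (Rule 2), but Zansyl is never earned.

No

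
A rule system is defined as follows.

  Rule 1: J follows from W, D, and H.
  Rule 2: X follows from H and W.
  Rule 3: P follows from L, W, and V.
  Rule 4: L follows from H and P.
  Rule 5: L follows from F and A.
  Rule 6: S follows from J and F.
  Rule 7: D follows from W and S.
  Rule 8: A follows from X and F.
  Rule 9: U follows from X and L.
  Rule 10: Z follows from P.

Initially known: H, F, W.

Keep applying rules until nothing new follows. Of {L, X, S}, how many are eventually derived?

2

H and W hold, so X follows (Rule 2).
From X and F, Rule 8 gives A.
From F and A, Rule 5 gives L.
L: reached.
X: reached.
S would need J and F (Rule 6), but J is never established.
Reached: L and X — 2 of the 3.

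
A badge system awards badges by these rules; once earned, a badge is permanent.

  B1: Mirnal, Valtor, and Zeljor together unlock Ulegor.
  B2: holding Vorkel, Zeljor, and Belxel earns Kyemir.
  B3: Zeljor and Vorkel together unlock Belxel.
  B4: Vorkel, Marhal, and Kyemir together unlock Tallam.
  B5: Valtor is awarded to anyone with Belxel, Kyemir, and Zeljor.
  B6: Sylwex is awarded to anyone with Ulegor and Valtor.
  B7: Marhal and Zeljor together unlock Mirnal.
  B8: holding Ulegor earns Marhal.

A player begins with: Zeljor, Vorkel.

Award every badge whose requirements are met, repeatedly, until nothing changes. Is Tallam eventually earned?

Tallam would need Vorkel, Marhal, and Kyemir (B4), but Marhal is never earned.

No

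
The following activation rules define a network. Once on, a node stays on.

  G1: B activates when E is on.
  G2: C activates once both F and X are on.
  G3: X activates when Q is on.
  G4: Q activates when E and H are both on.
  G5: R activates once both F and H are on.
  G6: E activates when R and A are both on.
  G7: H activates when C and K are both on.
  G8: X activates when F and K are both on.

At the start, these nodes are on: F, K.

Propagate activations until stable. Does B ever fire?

B would need E (G1), but E never turns on.

No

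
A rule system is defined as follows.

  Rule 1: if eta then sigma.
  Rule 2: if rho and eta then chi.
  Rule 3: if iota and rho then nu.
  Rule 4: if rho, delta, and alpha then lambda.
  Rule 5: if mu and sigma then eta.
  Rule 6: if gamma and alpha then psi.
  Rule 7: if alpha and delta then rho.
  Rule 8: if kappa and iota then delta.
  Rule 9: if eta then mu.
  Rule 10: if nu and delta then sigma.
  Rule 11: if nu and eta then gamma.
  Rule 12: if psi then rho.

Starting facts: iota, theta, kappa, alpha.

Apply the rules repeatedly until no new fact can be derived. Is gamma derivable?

gamma would need nu and eta (Rule 11), but eta is never established.

No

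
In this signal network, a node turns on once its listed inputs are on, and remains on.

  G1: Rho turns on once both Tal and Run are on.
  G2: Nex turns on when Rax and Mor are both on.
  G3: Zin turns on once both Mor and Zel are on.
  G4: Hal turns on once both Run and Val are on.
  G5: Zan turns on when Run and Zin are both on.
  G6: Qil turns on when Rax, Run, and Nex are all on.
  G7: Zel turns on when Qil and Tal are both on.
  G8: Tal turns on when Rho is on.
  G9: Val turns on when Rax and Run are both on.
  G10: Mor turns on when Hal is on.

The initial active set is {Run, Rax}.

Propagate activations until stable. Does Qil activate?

Yes

G9: Rax and Run on → Val on.
G4: Run and Val on → Hal on.
G10: Hal on → Mor on.
G2: Rax and Mor on → Nex on.
G6: Rax, Run, and Nex on → Qil on.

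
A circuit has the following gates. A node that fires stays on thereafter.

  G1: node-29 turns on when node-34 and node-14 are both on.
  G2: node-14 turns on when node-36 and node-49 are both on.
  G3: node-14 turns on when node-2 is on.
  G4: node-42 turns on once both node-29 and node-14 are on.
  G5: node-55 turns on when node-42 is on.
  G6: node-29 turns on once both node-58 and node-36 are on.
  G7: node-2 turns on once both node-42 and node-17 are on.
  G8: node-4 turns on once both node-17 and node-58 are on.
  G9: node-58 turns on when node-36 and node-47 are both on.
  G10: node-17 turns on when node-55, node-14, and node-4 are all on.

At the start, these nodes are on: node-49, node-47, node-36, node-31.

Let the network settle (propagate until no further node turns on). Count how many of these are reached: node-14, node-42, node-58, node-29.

G9: node-36 and node-47 on → node-58 on.
node-36 and node-49 are on, so node-14 turns on (G2).
G6: node-58 and node-36 on → node-29 on.
G4: node-29 and node-14 on → node-42 on.
node-14: reached.
node-42: reached.
node-58: reached.
node-29: reached.
All 4 are reached.

4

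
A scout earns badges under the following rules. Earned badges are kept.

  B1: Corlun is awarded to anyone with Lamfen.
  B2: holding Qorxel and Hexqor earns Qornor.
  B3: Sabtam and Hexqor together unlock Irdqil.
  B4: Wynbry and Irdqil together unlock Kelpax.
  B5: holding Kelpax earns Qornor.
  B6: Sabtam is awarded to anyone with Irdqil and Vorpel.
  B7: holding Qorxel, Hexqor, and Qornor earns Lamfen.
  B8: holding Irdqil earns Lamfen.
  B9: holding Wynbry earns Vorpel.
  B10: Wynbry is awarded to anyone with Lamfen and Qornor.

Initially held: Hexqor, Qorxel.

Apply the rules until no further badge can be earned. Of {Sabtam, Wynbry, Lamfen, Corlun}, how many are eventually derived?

3

With Qorxel and Hexqor, Qornor is earned (B2).
With Qorxel, Hexqor, and Qornor, Lamfen is earned (B7).
With Lamfen and Qornor, Wynbry is earned (B10).
With Lamfen, Corlun is earned (B1).
Sabtam would need Irdqil and Vorpel (B6), but Irdqil is never earned.
Wynbry: reached.
Lamfen: reached.
Corlun: reached.
Reached: Wynbry, Lamfen, and Corlun — 3 of the 4.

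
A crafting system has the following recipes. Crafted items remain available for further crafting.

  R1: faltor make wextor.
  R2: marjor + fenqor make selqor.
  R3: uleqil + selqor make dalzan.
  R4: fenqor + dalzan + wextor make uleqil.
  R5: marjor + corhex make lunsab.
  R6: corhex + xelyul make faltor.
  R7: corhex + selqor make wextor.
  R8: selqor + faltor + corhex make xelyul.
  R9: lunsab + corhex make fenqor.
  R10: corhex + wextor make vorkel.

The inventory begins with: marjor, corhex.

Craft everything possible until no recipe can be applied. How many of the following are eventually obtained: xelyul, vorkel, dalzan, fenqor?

Using R5, marjor and corhex make lunsab.
lunsab + corhex → fenqor (R9).
Using R2, marjor and fenqor make selqor.
corhex + selqor → wextor (R7).
Using R10, corhex and wextor make vorkel.
xelyul would need selqor, faltor, and corhex (R8), but faltor is never obtained.
vorkel: reached.
dalzan would need uleqil and selqor (R3), but uleqil is never obtained.
fenqor: reached.
Reached: vorkel and fenqor — 2 of the 4.

2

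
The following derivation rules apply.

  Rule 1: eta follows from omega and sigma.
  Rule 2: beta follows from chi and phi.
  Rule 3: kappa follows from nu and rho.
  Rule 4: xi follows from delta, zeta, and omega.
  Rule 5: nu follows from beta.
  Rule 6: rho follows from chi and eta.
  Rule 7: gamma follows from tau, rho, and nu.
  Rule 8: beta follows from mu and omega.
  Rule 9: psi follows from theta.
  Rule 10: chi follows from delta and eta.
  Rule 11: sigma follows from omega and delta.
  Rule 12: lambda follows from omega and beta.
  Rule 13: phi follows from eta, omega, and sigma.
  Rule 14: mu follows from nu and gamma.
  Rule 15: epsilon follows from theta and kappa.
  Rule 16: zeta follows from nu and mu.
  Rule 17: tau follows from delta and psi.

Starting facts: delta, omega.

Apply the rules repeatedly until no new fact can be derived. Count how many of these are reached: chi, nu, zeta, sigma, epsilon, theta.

From omega and delta, Rule 11 gives sigma.
From omega and sigma, Rule 1 gives eta.
eta, omega, and sigma hold, so phi follows (Rule 13).
From delta and eta, Rule 10 gives chi.
From chi and phi, Rule 2 gives beta.
beta holds, so nu follows (Rule 5).
chi: reached.
nu: reached.
zeta would need nu and mu (Rule 16), but mu is never established.
sigma: reached.
epsilon would need theta and kappa (Rule 15), but theta is never established.
No rule produces theta, and it is not given.
Reached: chi, nu, and sigma — 3 of the 6.

3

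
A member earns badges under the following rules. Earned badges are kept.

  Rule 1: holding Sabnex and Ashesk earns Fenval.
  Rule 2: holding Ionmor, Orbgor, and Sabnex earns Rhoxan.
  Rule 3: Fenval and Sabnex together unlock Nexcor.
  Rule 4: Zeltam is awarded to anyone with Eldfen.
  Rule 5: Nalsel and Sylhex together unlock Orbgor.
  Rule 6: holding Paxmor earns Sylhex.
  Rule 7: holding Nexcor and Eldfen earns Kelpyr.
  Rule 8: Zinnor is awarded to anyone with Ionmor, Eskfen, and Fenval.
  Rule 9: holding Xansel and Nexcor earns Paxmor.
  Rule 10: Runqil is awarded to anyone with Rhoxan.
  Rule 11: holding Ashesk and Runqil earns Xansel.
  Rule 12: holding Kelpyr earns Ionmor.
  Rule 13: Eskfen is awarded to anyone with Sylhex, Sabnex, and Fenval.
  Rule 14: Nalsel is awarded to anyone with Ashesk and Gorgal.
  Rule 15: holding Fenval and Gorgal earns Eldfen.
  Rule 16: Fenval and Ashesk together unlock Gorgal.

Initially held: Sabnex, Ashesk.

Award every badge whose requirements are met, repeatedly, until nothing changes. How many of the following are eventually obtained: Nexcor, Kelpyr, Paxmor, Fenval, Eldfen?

4

With Sabnex and Ashesk, Fenval is earned (Rule 1).
With Fenval and Sabnex, Nexcor is earned (Rule 3).
With Fenval and Ashesk, Gorgal is earned (Rule 16).
With Fenval and Gorgal, Eldfen is earned (Rule 15).
With Nexcor and Eldfen, Kelpyr is earned (Rule 7).
Nexcor: reached.
Kelpyr: reached.
Paxmor would need Xansel and Nexcor (Rule 9), but Xansel is never earned.
Fenval: reached.
Eldfen: reached.
Reached: Nexcor, Kelpyr, Fenval, and Eldfen — 4 of the 5.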